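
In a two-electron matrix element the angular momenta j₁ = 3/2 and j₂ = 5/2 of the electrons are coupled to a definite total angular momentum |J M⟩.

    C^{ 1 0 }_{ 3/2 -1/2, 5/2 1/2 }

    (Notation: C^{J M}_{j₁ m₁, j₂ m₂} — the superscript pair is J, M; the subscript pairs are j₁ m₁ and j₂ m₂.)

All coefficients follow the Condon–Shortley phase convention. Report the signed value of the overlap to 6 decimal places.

j₁+j₂−J=3  J+j₁−j₂=0  J−j₁+j₂=2  j₁+j₂+J+1=6
(j₁±m₁, j₂±m₂, J±M) = (1,2,3,2,1,1)
P² = 6/5
sum k=2..2:
  [2] +1/2 = 1/2
S = 1/2
C² = P²·S² = 3/10 ; C = +0.547723

+0.547723  (= +√(3/10))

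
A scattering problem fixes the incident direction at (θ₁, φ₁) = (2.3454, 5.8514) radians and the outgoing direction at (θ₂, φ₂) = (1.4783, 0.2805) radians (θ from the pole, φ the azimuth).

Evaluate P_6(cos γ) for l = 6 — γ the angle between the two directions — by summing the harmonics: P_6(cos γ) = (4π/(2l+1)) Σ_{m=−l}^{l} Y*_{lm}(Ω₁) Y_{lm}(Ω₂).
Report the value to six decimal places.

Expand P_6 via completeness: Σ_{m} conj(Y_{6,m}) at Ω₁ times Y_{6,m} at Ω₂ —
  m=-6: Y*=-0.05486 - 0.03370j  Y=-0.05272 - 0.46786j  product -0.01287 + 0.02744j
  m=-5: Y*=0.12109 + 0.18159j  Y=0.02534 - 0.14915j  product 0.03015 - 0.01346j
  m=-4: Y*=-0.06350 - 0.40287j  Y=-0.13789 + 0.28633j  product 0.12411 + 0.03737j
  m=-3: Y*=-0.10772 + 0.38113j  Y=-0.11502 + 0.12871j  product -0.03667 - 0.05770j
  m=-2: Y*=0.00994 - 0.01163j  Y=0.23209 - 0.14583j  product 0.00061 - 0.00415j
  m=-1: Y*=0.33265 - 0.15328j  Y=0.17281 - 0.04979j  product 0.04986 - 0.04305j
  m=+0: Y*=-0.12555 + 0.00000j  Y=-0.26235 + 0.00000j  product 0.03294 + 0.00000j
  m=+1: Y*=-0.33265 - 0.15328j  Y=-0.17281 - 0.04979j  product 0.04986 + 0.04305j
  m=+2: Y*=0.00994 + 0.01163j  Y=0.23209 + 0.14583j  product 0.00061 + 0.00415j
  m=+3: Y*=0.10772 + 0.38113j  Y=0.11502 + 0.12871j  product -0.03667 + 0.05770j
  m=+4: Y*=-0.06350 + 0.40287j  Y=-0.13789 - 0.28633j  product 0.12411 - 0.03737j
  m=+5: Y*=-0.12109 + 0.18159j  Y=-0.02534 - 0.14915j  product 0.03015 + 0.01346j
  m=+6: Y*=-0.05486 + 0.03370j  Y=-0.05272 + 0.46786j  product -0.01287 - 0.02744j
Total Σ_m = 0.34332 + 0.00000j. Multiply by 0.966644: 0.33187 + 0.00000j. P_6(cos γ) = 0.331866

0.331866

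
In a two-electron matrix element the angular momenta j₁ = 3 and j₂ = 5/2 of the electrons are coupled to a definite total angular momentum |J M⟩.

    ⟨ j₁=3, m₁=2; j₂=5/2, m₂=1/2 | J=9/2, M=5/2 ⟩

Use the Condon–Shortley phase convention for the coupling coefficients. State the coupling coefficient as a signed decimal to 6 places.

+√(49/198) ≈ +0.497468

√[10·1!5!4!/11! · 5!1!3!2!7!2!] = √(115200/11)
  +(−1)^0/∏(0,1,1,3,4,1)! = 1/144  (running 1/144)
  +(−1)^1/∏(1,0,0,2,5,2)! = -1/480  (running 7/1440)
⟨..|..⟩ = √(115200/11)·(7/1440) = +0.497468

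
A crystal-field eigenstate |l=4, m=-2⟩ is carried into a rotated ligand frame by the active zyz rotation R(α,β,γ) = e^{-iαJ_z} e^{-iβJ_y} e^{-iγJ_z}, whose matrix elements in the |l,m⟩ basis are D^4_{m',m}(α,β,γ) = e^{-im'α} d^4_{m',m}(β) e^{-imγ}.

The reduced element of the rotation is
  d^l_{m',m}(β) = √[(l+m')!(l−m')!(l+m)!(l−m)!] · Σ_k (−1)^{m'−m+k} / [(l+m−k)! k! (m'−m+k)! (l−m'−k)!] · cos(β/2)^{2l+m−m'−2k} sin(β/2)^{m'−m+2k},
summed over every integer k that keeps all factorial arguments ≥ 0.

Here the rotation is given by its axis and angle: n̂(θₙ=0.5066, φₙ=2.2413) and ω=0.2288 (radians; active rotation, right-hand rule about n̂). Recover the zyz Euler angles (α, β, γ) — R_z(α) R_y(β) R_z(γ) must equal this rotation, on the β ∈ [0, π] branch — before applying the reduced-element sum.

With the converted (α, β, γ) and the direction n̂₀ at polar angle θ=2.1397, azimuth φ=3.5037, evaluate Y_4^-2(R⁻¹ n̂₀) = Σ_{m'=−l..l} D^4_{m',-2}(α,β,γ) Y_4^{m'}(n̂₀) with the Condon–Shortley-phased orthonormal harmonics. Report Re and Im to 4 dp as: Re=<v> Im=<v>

Axis–angle → zyz. n̂ = (sinθₙcosφₙ, sinθₙsinφₙ, cosθₙ) = (-0.301498, +0.380164, +0.874399), ω = 0.2288.
R = I cosω + sinω [n̂]ₓ + (1−cosω) n̂n̂ᵀ gives
  R = [+0.976308, -0.201309, +0.079354; +0.195335, +0.977706, +0.077046; -0.093095, -0.059720, +0.993865]
β = atan2(√(R₁₃²+R₂₃²), R₃₃) = 0.110830; α = atan2(R₂₃, R₁₃) mod 2π = 0.770638; γ = atan2(R₃₂, −R₃₁) mod 2π = 5.712816
Need the full column D^4_{m',-2} for m'=−4..4 at α=0.7706, β=0.1108, γ=5.7128.
cos(β/2)=0.998465, sin(β/2)=0.055387
d^4_{-4,-2}: single k=2 term ⇒ +0.016084;  D = -0.005831+0.014989i
d^4_{-3,-2}: k∈[1..2] ⇒ +0.205021 -0.001893 = +0.203129;  D = +0.079032+0.187124i
d^4_{-2,-2}: k∈[0..2] ⇒ +0.987786 -0.036474 +0.000140 = +0.951451;  D = +0.876146+0.370982i
d^4_{-1,-2}: k∈[0..2] ⇒ -0.232472 +0.003577 -0.000007 = -0.228903;  D = -0.213404+0.082797i
d^4_{0,-2}: k∈[0..2] ⇒ +0.028836 -0.000237 +0.000000 = +0.028599;  D = +0.011924-0.025995i
d^4_{1,-2}: k∈[0..2] ⇒ -0.002384 +0.000011 -0.000000 = -0.002373;  D = +0.000793+0.002237i
d^4_{2,-2}: k∈[0..2] ⇒ +0.000140 -0.000000 +0.000000 = +0.000140;  D = -0.000125-0.000062i
d^4_{3,-2}: k∈[0..1] ⇒ -0.000006 +0.000000 = -0.000006;  D = +0.000006-0.000002i
d^4_{4,-2}: single k=0 term ⇒ +0.000000;  D = -0.000000+0.000000i
Y_4^{m'}(θ=2.1397,φ=3.5037) and Σ D·Y over m':
  (-0.0058+0.0150i)·(+0.0272-0.2213i)  (+0.0790+0.1871i)·(+0.1878-0.3568i)  (+0.8761+0.3710i)·(+0.1834-0.1623i)  (-0.2134+0.0828i)·(-0.1945+0.0737i)  (+0.0119-0.0260i)·(-0.2918+0.0000i)  (+0.0008+0.0022i)·(+0.1945+0.0737i)  (-0.0001-0.0001i)·(+0.1834+0.1623i)  (+0.0000-0.0000i)·(-0.1878-0.3568i)  (-0.0000+0.0000i)·(+0.0272+0.2213i)
Y_4^-2(R⁻¹ n̂) = +0.337586-0.089251i

Re=0.3376 Im=-0.0893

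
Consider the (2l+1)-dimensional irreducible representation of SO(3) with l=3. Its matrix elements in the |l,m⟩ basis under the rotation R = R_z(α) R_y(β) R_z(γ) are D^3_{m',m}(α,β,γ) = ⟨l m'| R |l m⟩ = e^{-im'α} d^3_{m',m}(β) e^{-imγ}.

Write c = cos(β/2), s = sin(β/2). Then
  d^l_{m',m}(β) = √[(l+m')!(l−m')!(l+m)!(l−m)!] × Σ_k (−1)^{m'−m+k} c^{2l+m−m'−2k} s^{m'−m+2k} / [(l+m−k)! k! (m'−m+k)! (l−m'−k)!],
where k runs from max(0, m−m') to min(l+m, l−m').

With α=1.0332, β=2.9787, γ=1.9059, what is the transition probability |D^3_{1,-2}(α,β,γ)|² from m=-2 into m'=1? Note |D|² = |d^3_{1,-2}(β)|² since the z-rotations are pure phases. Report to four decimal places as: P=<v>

Split into d^3_{1,-2}(β=2.9787) × two z-phases.
Half-angle: c=0.081356, s=0.996685. N=√(24·2·1·120)=75.894664
k: max(0,(-2)−(1))=0 … min(3+(-2),3−(1))=1
  k=0: (−1)^3·75.8947/(12)·0.0814^3·0.9967^3 = -0.003372
  k=1: (−1)^4·75.8947/(24)·0.0814^1·0.9967^5 = +0.253035
d^3_{1,-2}(2.9787) = -0.003372 +0.253035 = +0.249663
|D^3_{1,-2}|² = |d^3_{1,-2}(β)|² = (+0.249663)² = 0.062332 (the z-rotation phases have unit modulus)

P=0.0623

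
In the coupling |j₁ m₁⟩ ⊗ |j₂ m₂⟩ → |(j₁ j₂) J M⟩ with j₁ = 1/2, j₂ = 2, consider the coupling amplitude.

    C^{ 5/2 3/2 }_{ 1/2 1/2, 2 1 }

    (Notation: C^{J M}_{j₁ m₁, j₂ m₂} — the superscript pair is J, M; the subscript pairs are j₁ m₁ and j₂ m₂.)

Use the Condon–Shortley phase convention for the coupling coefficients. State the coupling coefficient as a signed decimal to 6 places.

+0.894427  (= +√(4/5))

triangle: 0!×1!×4!/6! = 24/720
(j±m)!: 1!×0!×3!×1!×4!×1! = 144
prefactor² = (2J+1)×Δ×N² = 144/5
  k=0: +1/(0!×0!×0!×3!×1!×1!) = 1/6
Σ = 1/6  ⇒  CG² = 144/5×(1/6)² = 4/5
CG = +√(4/5) = +0.894427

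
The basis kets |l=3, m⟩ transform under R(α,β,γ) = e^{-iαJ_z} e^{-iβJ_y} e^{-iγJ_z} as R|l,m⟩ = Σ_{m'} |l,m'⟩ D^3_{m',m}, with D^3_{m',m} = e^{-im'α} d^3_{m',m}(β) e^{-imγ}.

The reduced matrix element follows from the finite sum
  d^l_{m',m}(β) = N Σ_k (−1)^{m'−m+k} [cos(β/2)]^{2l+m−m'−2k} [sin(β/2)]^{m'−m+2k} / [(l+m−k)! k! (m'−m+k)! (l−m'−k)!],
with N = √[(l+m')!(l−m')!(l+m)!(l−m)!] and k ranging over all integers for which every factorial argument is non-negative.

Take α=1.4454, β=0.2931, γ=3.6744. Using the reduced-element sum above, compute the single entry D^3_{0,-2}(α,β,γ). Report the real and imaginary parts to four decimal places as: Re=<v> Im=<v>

Re=0.0530 Im=0.0958

First d^3_{0,-2}(β=0.2931), then the phase factors e^{-i(0)α} and e^{-i(-2)γ}:
Half-angle: c=0.989281, s=0.146026. N=√(6·6·1·120)=65.726707
The bounds max(0,m−m')=0 and min(l+m,l−m')=1 give 2 terms
  k=0: (−1)^2·65.7267/(12)·0.9893^4·0.1460^2 = +0.111866
  k=1: (−1)^3·65.7267/(12)·0.9893^2·0.1460^4 = -0.002437
d^3_{0,-2}(0.2931) = +0.111866 -0.002437 = +0.109429
Attach z-rotation phases: D = e^{-i(0)(1.4454)}·(+0.109429)·e^{-i(-2)(3.6744)} = +0.052960+0.095760i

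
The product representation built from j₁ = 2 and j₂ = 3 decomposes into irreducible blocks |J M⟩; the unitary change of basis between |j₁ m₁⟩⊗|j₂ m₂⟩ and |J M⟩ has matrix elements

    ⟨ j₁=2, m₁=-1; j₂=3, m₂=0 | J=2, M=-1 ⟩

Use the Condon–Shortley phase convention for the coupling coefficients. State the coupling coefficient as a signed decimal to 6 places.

+√(2/7) = +0.534522

j₁+j₂−J=3  J+j₁−j₂=1  J−j₁+j₂=3  j₁+j₂+J+1=8
(j₁±m₁, j₂±m₂, J±M) = (1,3,3,3,1,3)
P² = 81/14
sum k=2..3:
  [2] +1/4 = 1/4
  [3] −1/36 = -1/36
S = 2/9
C² = P²·S² = 2/7 ; C = +0.534522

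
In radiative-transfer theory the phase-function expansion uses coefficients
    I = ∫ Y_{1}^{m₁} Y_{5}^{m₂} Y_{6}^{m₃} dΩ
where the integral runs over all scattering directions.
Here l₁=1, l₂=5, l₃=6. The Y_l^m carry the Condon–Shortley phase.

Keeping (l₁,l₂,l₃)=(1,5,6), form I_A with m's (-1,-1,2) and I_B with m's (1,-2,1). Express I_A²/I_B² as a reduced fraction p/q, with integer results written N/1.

14/5

l's match ⇒ only the (l;m) 3-j factors differ between A and B.
A: triangle coeff Δ(1,5,6) = 1/858; Σ_t [0,0]: t=0:+1/34560 = 1/34560; (3j)²=14/429 [(1 5 6; -1 -1 2)], sign=+1
B: triangle coeff Δ(1,5,6) = 1/858; Σ_t [0,0]: t=0:+1/60480 = 1/60480; (3j)²=5/429 [(1 5 6; 1 -2 1)], sign=-1
I_A²/I_B² = (14/429)/(5/429) = 14/5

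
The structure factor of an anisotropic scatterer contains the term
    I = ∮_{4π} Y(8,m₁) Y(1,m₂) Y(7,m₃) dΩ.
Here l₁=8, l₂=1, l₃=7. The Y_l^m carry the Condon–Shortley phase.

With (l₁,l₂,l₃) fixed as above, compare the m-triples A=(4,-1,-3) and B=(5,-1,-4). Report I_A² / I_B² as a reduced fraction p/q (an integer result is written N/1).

11/13

Same 8,1,7: normalisation and zero-m 3j drop out of the ratio.
A: Δ: 2! 14! 0! / 17! → 1/2040; sum: t=0:+1/174182400 = 1/174182400; 3j²(8 1 7; 4 -1 -3) = Δ·Π!·Σ² = 11/340  (sign +1)
B: Δ: 2! 14! 0! / 17! → 1/2040; sum: t=0:+1/479001600 = 1/479001600; 3j²(8 1 7; 5 -1 -4) = Δ·Π!·Σ² = 13/340  (sign -1)
I_A²/I_B² = (11/340)/(13/340) = 11/13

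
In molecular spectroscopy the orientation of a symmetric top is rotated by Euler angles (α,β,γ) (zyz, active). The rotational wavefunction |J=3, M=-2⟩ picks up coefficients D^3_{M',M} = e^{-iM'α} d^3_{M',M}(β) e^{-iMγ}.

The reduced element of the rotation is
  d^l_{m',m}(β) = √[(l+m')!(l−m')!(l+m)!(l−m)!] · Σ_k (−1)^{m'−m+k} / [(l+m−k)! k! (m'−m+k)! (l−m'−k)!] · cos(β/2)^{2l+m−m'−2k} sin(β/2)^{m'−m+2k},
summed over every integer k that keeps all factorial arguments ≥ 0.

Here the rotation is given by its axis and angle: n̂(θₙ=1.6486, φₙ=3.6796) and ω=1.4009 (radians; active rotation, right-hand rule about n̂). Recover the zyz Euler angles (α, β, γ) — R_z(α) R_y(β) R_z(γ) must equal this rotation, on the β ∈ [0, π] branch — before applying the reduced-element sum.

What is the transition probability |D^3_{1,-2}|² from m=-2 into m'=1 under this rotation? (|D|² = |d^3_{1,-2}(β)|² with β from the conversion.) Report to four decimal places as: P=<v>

Axis–angle → zyz. n̂ = (sinθₙcosφₙ, sinθₙsinφₙ, cosθₙ) = (-0.856134, -0.510876, -0.077725), ω = 1.4009.
R = I cosω + sinω [n̂]ₓ + (1−cosω) n̂n̂ᵀ gives
  R = [+0.778115, +0.440032, -0.448228; +0.286820, +0.385945, +0.876801; +0.558812, -0.810813, +0.174100]
β = atan2(√(R₁₃²+R₂₃²), R₃₃) = 1.395805; α = atan2(R₂₃, R₁₃) mod 2π = 2.043370; γ = atan2(R₃₂, −R₃₁) mod 2π = 4.108948
D^3_{1,-2}(2.0434,1.3958,4.1089) = e^{-i·1·2.0434}·d^3_{1,-2}(1.3958)·e^{-i·-2·4.1089}. Compute d first:
c=cos(1.395805/2)=0.766192, s=sin(1.395805/2)=0.642612; N=√[24·2·1·120]=75.894664
Admissible k: 0..1 (factorial args all ≥0)
  k=0: (−1)^3·75.8947/(12)·0.7662^3·0.6426^3 = -0.754899
  k=1: (−1)^4·75.8947/(24)·0.7662^1·0.6426^5 = +0.265510
d^3_{1,-2}(1.3958) = -0.754899 +0.265510 = -0.489389
|D^3_{1,-2}|² = |d^3_{1,-2}(β)|² = (-0.489389)² = 0.239501 (the z-rotation phases have unit modulus)

P=0.2395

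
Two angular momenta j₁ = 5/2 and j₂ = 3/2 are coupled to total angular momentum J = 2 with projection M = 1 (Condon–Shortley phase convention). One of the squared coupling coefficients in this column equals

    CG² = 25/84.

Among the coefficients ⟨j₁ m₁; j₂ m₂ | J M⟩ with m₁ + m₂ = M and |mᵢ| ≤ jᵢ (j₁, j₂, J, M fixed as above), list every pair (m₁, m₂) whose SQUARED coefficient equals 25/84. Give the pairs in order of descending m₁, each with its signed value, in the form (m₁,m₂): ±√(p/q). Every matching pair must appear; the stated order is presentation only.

Admissible pairs with m₁+m₂ = M = 1: (-1/2,3/2), (1/2,1/2), (3/2,-1/2), (5/2,-3/2)
  (m₁,m₂)=(5/2,-3/2): CG² = 5/14, CG = +√(5/14)
  (m₁,m₂)=(3/2,-1/2): CG² = 1/42, CG = +√(1/42)
  (m₁,m₂)=(1/2,1/2): CG² = 25/84, CG = −√(25/84)   ← matches the target
  (m₁,m₂)=(-1/2,3/2): CG² = 9/28, CG = +√(9/28)
Pairs with CG² = 25/84: (1/2,1/2): −√(25/84)

(1/2,1/2): −√(25/84)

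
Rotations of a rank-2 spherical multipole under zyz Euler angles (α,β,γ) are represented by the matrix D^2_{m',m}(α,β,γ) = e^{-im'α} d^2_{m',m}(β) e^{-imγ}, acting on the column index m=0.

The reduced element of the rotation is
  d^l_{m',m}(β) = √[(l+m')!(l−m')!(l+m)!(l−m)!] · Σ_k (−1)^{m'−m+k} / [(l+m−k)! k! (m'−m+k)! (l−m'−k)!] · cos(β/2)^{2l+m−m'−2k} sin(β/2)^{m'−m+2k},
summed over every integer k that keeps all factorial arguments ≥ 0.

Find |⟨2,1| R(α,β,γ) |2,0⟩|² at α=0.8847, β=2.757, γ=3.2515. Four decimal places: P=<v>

P=0.1814

D^2_{1,0}(0.8847,2.7570,3.2515) = e^{-i·1·0.8847}·d^2_{1,0}(2.7570)·e^{-i·0·3.2515}. Compute d first:
With c≡cos(β/2)=0.191113 and s≡sin(β/2)=0.981568, N=[6·1·2·2]^{1/2}=4.898979
k∈{0,1} keeps every argument non-negative
  k=0: (−1)^1·4.8990/(2)·0.1911^3·0.9816^1 = -0.016783
  k=1: (−1)^2·4.8990/(2)·0.1911^1·0.9816^3 = +0.442719
d^2_{1,0}(2.7570) = -0.016783 +0.442719 = +0.425936
|D^2_{1,0}|² = |d^2_{1,0}(β)|² = (+0.425936)² = 0.181421 (the z-rotation phases have unit modulus)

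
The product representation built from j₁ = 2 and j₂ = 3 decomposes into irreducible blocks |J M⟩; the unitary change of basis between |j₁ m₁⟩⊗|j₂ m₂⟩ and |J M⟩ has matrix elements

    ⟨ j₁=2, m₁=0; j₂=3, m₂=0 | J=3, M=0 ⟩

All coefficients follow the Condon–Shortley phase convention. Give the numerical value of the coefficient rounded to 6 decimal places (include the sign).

−√(4/15) ≈ -0.516398

j₁+j₂−J=2  J+j₁−j₂=2  J−j₁+j₂=4  j₁+j₂+J+1=9
(j₁±m₁, j₂±m₂, J±M) = (2,2,3,3,3,3)
P² = 48/5
sum k=0..2:
  [0] +1/24 = 1/24
  [1] −1/4 = -1/4
  [2] +1/24 = 1/24
S = -1/6
C² = P²·S² = 4/15 ; C = -0.516398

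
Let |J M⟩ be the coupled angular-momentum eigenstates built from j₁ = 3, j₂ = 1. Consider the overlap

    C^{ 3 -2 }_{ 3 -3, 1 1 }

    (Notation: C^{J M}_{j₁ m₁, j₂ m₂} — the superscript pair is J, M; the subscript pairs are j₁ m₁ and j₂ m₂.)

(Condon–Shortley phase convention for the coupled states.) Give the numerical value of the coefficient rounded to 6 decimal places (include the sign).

-0.500000

triangle: 1!·5!·1!/8! = 120/40320
(j±m)!: 0!·6!·2!·0!·1!·5! = 172800
prefactor² = (2J+1)·Δ·N² = 3600
  k=1: −1/(1!·0!·5!·1!·0!·0!) = -1/120
Σ = -1/120  ⇒  CG² = 3600·(-1/120)² = 1/4
CG = −√(1/4) = -0.500000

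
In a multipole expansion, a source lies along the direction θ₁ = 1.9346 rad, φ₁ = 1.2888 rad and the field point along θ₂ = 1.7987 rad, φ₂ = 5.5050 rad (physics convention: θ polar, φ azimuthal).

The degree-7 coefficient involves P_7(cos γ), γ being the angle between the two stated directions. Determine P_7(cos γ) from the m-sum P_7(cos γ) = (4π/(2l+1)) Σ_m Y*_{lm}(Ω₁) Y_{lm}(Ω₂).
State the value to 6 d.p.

Summing Y*_{l m}(θ₁,φ₁)·Y_{l m}(θ₂,φ₂) over m ∈ [−7, 7]; prefactor 4π/(2·7+1) = 0.837758:
  [-7]  conj(Y_{7,-7})(Ω₁) = -0.28637 + 0.12215j ; Y_{7,-7}(Ω₂) = 0.27911 - 0.30882j ; Δ = -0.04221 + 0.12253j
  [-6]  conj(Y_{7,-6})(Ω₁) = -0.05362 - 0.44028j ; Y_{7,-6}(Ω₂) = 0.01563 + 0.36090j ; Δ = 0.15806 - 0.02623j
  [-5]  conj(Y_{7,-5})(Ω₁) = 0.16680 + 0.02706j ; Y_{7,-5}(Ω₂) = 0.07927 + 0.07375j ; Δ = 0.01123 + 0.01445j
  [-4]  conj(Y_{7,-4})(Ω₁) = 0.11556 - 0.24369j ; Y_{7,-4}(Ω₂) = -0.34870 + 0.01006j ; Δ = -0.03784 + 0.08614j
  [-3]  conj(Y_{7,-3})(Ω₁) = 0.20714 + 0.18345j ; Y_{7,-3}(Ω₂) = -0.00025 + 0.00026j ; Δ = -0.00010 + 0.00001j
  [-2]  conj(Y_{7,-2})(Ω₁) = 0.13827 - 0.08746j ; Y_{7,-2}(Ω₂) = -0.00472 - 0.32728j ; Δ = -0.02928 - 0.04484j
  [-1]  conj(Y_{7,-1})(Ω₁) = 0.08353 + 0.28830j ; Y_{7,-1}(Ω₂) = 0.02918 + 0.02876j ; Δ = -0.00586 + 0.01082j
  [+0]  conj(Y_{7,0})(Ω₁) = 0.13012 + 0.00000j ; Y_{7,0}(Ω₂) = 0.31888 + 0.00000j ; Δ = 0.04149 + 0.00000j
  [+1]  conj(Y_{7,1})(Ω₁) = -0.08353 + 0.28830j ; Y_{7,1}(Ω₂) = -0.02918 + 0.02876j ; Δ = -0.00586 - 0.01082j
  [+2]  conj(Y_{7,2})(Ω₁) = 0.13827 + 0.08746j ; Y_{7,2}(Ω₂) = -0.00472 + 0.32728j ; Δ = -0.02928 + 0.04484j
  [+3]  conj(Y_{7,3})(Ω₁) = -0.20714 + 0.18345j ; Y_{7,3}(Ω₂) = 0.00025 + 0.00026j ; Δ = -0.00010 - 0.00001j
  [+4]  conj(Y_{7,4})(Ω₁) = 0.11556 + 0.24369j ; Y_{7,4}(Ω₂) = -0.34870 - 0.01006j ; Δ = -0.03784 - 0.08614j
  [+5]  conj(Y_{7,5})(Ω₁) = -0.16680 + 0.02706j ; Y_{7,5}(Ω₂) = -0.07927 + 0.07375j ; Δ = 0.01123 - 0.01445j
  [+6]  conj(Y_{7,6})(Ω₁) = -0.05362 + 0.44028j ; Y_{7,6}(Ω₂) = 0.01563 - 0.36090j ; Δ = 0.15806 + 0.02623j
  [+7]  conj(Y_{7,7})(Ω₁) = 0.28637 + 0.12215j ; Y_{7,7}(Ω₂) = -0.27911 - 0.30882j ; Δ = -0.04221 - 0.12253j
Σ over m = 0.14950 + 0.00000j; ×(4π/15) → 0.12524 + 0.00000j. Real part: 0.125244

0.125244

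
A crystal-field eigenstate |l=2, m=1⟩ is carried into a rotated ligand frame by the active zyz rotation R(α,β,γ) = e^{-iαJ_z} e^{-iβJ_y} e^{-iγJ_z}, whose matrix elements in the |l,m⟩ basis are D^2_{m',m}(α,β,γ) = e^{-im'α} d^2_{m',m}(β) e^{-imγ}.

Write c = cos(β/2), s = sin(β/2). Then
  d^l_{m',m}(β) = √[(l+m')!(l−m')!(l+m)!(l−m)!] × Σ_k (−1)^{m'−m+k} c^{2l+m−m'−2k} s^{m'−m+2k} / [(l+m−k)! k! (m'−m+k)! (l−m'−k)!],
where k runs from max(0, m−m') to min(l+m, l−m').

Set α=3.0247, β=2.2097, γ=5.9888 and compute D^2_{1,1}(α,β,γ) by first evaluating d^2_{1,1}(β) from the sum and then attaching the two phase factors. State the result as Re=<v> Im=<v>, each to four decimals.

Re=0.4057 Im=0.1769

First d^2_{1,1}(β=2.2097), then the phase factors e^{-i(1)α} and e^{-i(1)γ}:
Half-angle: c=0.449268, s=0.893397. N=√(6·1·6·1)=6.000000
k: max(0,(1)−(1))=0 … min(2+(1),2−(1))=1
  k=0: (−1)^0·6.0000/(6)·0.4493^4·0.8934^0 = +0.040740
  k=1: (−1)^1·6.0000/(2)·0.4493^2·0.8934^2 = -0.483306
d^2_{1,1}(2.2097) = +0.040740 -0.483306 = -0.442565
Phases: e^{-i·(1)·3.0247}=-0.993176-0.116627i, e^{-i·(1)·5.9888}=+0.956981+0.290152i ⇒ D=+0.405660+0.176929i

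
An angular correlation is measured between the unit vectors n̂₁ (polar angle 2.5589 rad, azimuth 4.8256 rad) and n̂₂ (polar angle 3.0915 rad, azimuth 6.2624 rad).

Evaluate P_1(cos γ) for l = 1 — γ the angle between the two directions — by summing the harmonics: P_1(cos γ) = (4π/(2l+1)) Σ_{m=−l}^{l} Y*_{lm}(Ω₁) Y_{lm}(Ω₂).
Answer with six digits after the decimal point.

Expand P_1 via completeness: Σ_{m} conj(Y_{1,m}) at Ω₁ times Y_{1,m} at Ω₂ —
  m=-1: Y*=(0.021477, -0.188899)  Y=(0.017296, 0.000360)  product (0.000439, -0.003259)
  m=+0: Y*=(-0.407975, -0.000000)  Y=(-0.487990, 0.000000)  product (0.199088, 0.000000)
  m=+1: Y*=(-0.021477, -0.188899)  Y=(-0.017296, 0.000360)  product (0.000439, 0.003259)
Total Σ_m = (0.199966, 0.000000). Multiply by 4.188790: (0.837618, 0.000000). P_1(cos γ) = 0.837618

0.837618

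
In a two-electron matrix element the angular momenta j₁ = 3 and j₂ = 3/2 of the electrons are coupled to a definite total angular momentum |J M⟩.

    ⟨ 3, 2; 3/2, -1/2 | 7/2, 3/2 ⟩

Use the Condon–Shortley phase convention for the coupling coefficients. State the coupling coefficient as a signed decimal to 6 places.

j₁+j₂−J=1  J+j₁−j₂=5  J−j₁+j₂=2  j₁+j₂+J+1=9
(j₁±m₁, j₂±m₂, J±M) = (5,1,1,2,5,2)
P² = 6400/21
sum k=0..1:
  [0] +1/24 = 1/24
  [1] −1/240 = -1/240
S = 3/80
C² = P²·S² = 3/7 ; C = +0.654654

+√(3/7) ≈ +0.654654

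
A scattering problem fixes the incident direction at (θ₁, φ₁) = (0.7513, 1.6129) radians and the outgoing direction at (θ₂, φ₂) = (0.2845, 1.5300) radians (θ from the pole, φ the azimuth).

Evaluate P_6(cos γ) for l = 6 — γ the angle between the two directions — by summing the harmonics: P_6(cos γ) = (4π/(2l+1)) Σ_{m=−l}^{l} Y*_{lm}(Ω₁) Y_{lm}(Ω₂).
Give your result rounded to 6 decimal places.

-0.280598

Term-by-term m-sum for l=6 (normalisation 4π/13 = 0.966644):
  m=-6: Y*=-0.047312-0.012213i  Y=-0.000229-0.000057i  product +0.000010+0.000006i
  m=-5: Y*=-0.037869+0.177221i  Y=+0.000567-0.002740i  product +0.000464+0.000204i
  m=-4: Y*=+0.372227+0.063288i  Y=+0.019955+0.003286i  product +0.007220+0.002486i
  m=-3: Y*=+0.054829-0.431770i  Y=-0.012039+0.097878i  product +0.041600+0.010565i
  m=-2: Y*=-0.120877-0.010203i  Y=-0.317701-0.025980i  product +0.038138+0.006382i
  m=-1: Y*=+0.013922-0.330469i  Y=+0.024301-0.595348i  product -0.196405-0.016319i
  m=+0: Y*=-0.227669-0.000000i  Y=+0.317719+0.000000i  product -0.072335-0.000000i
  m=+1: Y*=-0.013922-0.330469i  Y=-0.024301-0.595348i  product -0.196405+0.016319i
  m=+2: Y*=-0.120877+0.010203i  Y=-0.317701+0.025980i  product +0.038138-0.006382i
  m=+3: Y*=-0.054829-0.431770i  Y=+0.012039+0.097878i  product +0.041600-0.010565i
  m=+4: Y*=+0.372227-0.063288i  Y=+0.019955-0.003286i  product +0.007220-0.002486i
  m=+5: Y*=+0.037869+0.177221i  Y=-0.000567-0.002740i  product +0.000464-0.000204i
  m=+6: Y*=-0.047312+0.012213i  Y=-0.000229+0.000057i  product +0.000010-0.000006i
Σ over m = -0.290281+0.000000i; ×(4π/13) → -0.280598+0.000000i. Real part: -0.280598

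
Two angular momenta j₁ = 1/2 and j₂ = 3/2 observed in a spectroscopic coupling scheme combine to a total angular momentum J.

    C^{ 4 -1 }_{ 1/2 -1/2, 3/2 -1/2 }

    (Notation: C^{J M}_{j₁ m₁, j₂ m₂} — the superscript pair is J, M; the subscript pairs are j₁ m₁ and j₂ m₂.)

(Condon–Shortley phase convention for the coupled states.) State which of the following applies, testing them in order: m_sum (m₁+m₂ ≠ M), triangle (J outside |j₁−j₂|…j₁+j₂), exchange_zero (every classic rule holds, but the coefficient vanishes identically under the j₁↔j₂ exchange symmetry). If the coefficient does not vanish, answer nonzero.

triangle

m-sum: m₁+m₂ = -1/2+(-1/2) = -1, M = -1  ✓
triangle: need |j₁−j₂| ≤ J ≤ j₁+j₂, i.e. J ∈ [1, 2]; J = 4 is outside ✗ ⇒ coefficient is 0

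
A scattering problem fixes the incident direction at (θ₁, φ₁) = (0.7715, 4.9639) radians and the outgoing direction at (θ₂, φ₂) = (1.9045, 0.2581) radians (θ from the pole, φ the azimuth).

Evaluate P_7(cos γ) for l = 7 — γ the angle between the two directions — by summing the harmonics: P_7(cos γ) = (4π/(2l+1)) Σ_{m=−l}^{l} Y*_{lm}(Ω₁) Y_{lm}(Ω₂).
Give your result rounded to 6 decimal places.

0.286546

Summing Y*_{l m}(θ₁,φ₁)·Y_{l m}(θ₂,φ₂) over m ∈ [−7, 7]; prefactor 4π/(2·7+1) = 0.837758:
  [-7]  conj(Y_{7,-7})(Ω₁) = -0.03933 - 0.00755j ; Y_{7,-7}(Ω₂) = -0.07856 - 0.32681j ; Δ = 0.00062 + 0.01345j
  [-6]  conj(Y_{7,-6})(Ω₁) = -0.00950 - 0.15377j ; Y_{7,-6}(Ω₂) = -0.00968 + 0.43588j ; Δ = 0.06712 - 0.00265j
  [-5]  conj(Y_{7,-5})(Ω₁) = 0.32669 - 0.10582j ; Y_{7,-5}(Ω₂) = 0.03017 - 0.10480j ; Δ = -0.00123 - 0.03743j
  [-4]  conj(Y_{7,-4})(Ω₁) = 0.24488 + 0.38650j ; Y_{7,-4}(Ω₂) = 0.15768 - 0.26401j ; Δ = 0.14065 - 0.00371j
  [-3]  conj(Y_{7,-3})(Ω₁) = -0.17586 + 0.18707j ; Y_{7,-3}(Ω₂) = -0.16244 + 0.15887j ; Δ = -0.00115 - 0.05833j
  [-2]  conj(Y_{7,-2})(Ω₁) = 0.17979 + 0.09893j ; Y_{7,-2}(Ω₂) = -0.19276 + 0.10939j ; Δ = -0.04548 + 0.00060j
  [-1]  conj(Y_{7,-1})(Ω₁) = -0.09007 + 0.35053j ; Y_{7,-1}(Ω₂) = 0.25183 - 0.06648j ; Δ = 0.00062 + 0.09426j
  [+0]  conj(Y_{7,0})(Ω₁) = 0.10206 + 0.00000j ; Y_{7,0}(Ω₂) = 0.19351 + 0.00000j ; Δ = 0.01975 + 0.00000j
  [+1]  conj(Y_{7,1})(Ω₁) = 0.09007 + 0.35053j ; Y_{7,1}(Ω₂) = -0.25183 - 0.06648j ; Δ = 0.00062 - 0.09426j
  [+2]  conj(Y_{7,2})(Ω₁) = 0.17979 - 0.09893j ; Y_{7,2}(Ω₂) = -0.19276 - 0.10939j ; Δ = -0.04548 - 0.00060j
  [+3]  conj(Y_{7,3})(Ω₁) = 0.17586 + 0.18707j ; Y_{7,3}(Ω₂) = 0.16244 + 0.15887j ; Δ = -0.00115 + 0.05833j
  [+4]  conj(Y_{7,4})(Ω₁) = 0.24488 - 0.38650j ; Y_{7,4}(Ω₂) = 0.15768 + 0.26401j ; Δ = 0.14065 + 0.00371j
  [+5]  conj(Y_{7,5})(Ω₁) = -0.32669 - 0.10582j ; Y_{7,5}(Ω₂) = -0.03017 - 0.10480j ; Δ = -0.00123 + 0.03743j
  [+6]  conj(Y_{7,6})(Ω₁) = -0.00950 + 0.15377j ; Y_{7,6}(Ω₂) = -0.00968 - 0.43588j ; Δ = 0.06712 + 0.00265j
  [+7]  conj(Y_{7,7})(Ω₁) = 0.03933 - 0.00755j ; Y_{7,7}(Ω₂) = 0.07856 - 0.32681j ; Δ = 0.00062 - 0.01345j
Accumulated sum 0.34204 - 0.00000j; after 4π/(2l+1) scaling, 0.28655 - 0.00000j ⇒ P_7 = 0.286546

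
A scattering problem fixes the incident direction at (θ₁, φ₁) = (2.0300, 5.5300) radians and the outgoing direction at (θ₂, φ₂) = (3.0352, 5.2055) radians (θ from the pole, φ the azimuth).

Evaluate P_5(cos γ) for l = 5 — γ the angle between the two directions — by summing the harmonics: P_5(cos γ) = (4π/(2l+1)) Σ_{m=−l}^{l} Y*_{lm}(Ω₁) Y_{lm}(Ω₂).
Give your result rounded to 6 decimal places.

Summing Y*_{l m}(θ₁,φ₁)·Y_{l m}(θ₂,φ₂) over m ∈ [−5, 5]; prefactor 4π/(2·5+1) = 1.142397:
  term(m=-5) = -0.000000+0.000002i   from Y*(Ω₁)=-0.217959+0.157033i, Y(Ω₂)=+0.000004-0.000005i
  term(m=-4) = +0.000021+0.000075i   from Y*(Ω₁)=+0.416561+0.053973i, Y(Ω₂)=+0.000073+0.000171i
  term(m=-3) = +0.000352+0.000518i   from Y*(Ω₁)=-0.121650-0.147768i, Y(Ω₂)=-0.003258-0.000299i
  term(m=-2) = -0.007378-0.005597i   from Y*(Ω₁)=+0.015957-0.247345i, Y(Ω₂)=+0.020619-0.031160i
  term(m=-1) = -0.066867-0.022494i   from Y*(Ω₁)=-0.196856+0.184565i, Y(Ω₂)=+0.123759+0.230296i
  term(m=+0) = +0.163613+0.000000i   from Y*(Ω₁)=-0.190734-0.000000i, Y(Ω₂)=-0.857808+0.000000i
  term(m=+1) = -0.066867+0.022494i   from Y*(Ω₁)=+0.196856+0.184565i, Y(Ω₂)=-0.123759+0.230296i
  term(m=+2) = -0.007378+0.005597i   from Y*(Ω₁)=+0.015957+0.247345i, Y(Ω₂)=+0.020619+0.031160i
  term(m=+3) = +0.000352-0.000518i   from Y*(Ω₁)=+0.121650-0.147768i, Y(Ω₂)=+0.003258-0.000299i
  term(m=+4) = +0.000021-0.000075i   from Y*(Ω₁)=+0.416561-0.053973i, Y(Ω₂)=+0.000073-0.000171i
  term(m=+5) = -0.000000-0.000002i   from Y*(Ω₁)=+0.217959+0.157033i, Y(Ω₂)=-0.000004-0.000005i
Accumulated sum +0.015868-0.000000i; after 4π/(2l+1) scaling, +0.018128-0.000000i ⇒ P_5 = 0.018128

0.018128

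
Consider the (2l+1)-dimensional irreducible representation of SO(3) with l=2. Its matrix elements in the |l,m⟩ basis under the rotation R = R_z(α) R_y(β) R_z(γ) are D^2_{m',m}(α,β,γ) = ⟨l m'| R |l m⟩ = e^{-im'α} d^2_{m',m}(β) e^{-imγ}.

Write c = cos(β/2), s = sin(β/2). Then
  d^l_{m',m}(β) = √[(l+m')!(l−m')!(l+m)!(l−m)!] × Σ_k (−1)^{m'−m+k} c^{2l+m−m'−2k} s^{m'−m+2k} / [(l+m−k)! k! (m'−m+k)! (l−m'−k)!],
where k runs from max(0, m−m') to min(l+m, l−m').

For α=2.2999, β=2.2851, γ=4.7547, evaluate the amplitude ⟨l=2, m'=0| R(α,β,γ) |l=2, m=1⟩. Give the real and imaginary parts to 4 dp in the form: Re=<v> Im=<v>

D^2_{0,1}(2.2999,2.2851,4.7547) = e^{-i·0·2.2999}·d^2_{0,1}(2.2851)·e^{-i·1·4.7547}. Compute d first:
c=cos(2.285100/2)=0.415276, s=sin(2.285100/2)=0.909695; N=√[2·2·6·1]=4.898979
Admissible k: 1..2 (factorial args all ≥0)
  k=1: (−1)^0·4.8990/(2)·0.4153^3·0.9097^1 = +0.159582
  k=2: (−1)^1·4.8990/(2)·0.4153^1·0.9097^3 = -0.765774
d^2_{0,1}(2.2851) = +0.159582 -0.765774 = -0.606192
Attach z-rotation phases: D = e^{-i(0)(2.2999)}·(-0.606192)·e^{-i(1)(4.7547)} = -0.025641-0.605650i

Re=-0.0256 Im=-0.6056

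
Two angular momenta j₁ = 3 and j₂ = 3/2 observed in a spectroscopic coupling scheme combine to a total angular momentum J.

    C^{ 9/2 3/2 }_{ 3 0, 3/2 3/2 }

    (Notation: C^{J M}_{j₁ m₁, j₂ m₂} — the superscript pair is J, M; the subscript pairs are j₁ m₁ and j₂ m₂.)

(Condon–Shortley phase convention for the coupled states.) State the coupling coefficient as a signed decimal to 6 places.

+√(5/21) ≈ +0.487950

j₁+j₂−J=0  J+j₁−j₂=6  J−j₁+j₂=3  j₁+j₂+J+1=10
(j₁±m₁, j₂±m₂, J±M) = (3,3,3,0,6,3)
P² = 77760/7
sum k=0..0:
  [0] +1/216 = 1/216
S = 1/216
C² = P²·S² = 5/21 ; C = +0.487950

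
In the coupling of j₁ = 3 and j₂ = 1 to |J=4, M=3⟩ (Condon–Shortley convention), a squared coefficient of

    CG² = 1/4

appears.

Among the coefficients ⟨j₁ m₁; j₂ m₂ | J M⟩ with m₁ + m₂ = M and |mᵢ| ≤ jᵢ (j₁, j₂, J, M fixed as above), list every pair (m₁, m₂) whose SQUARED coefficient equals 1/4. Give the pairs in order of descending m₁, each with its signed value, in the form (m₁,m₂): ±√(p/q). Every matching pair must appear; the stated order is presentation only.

Admissible pairs with m₁+m₂ = M = 3: (2,1), (3,0)
  (m₁,m₂)=(3,0): CG² = 1/4, CG = +√(1/4)   ← matches the target
  (m₁,m₂)=(2,1): CG² = 3/4, CG = +√(3/4)
Pairs with CG² = 1/4: (3,0): +√(1/4)

(3,0): +√(1/4)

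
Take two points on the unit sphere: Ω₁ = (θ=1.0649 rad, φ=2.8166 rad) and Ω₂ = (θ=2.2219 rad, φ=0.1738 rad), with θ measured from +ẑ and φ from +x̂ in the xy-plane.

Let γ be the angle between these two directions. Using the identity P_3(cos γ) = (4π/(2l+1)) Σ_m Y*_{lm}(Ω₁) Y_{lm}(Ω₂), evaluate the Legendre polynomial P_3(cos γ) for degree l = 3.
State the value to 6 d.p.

-0.494163

Term-by-term m-sum for l=3 (normalisation 4π/7 = 1.795196):
  [-3]  conj(Y_{3,-3})(Ω₁) = (-0.156716, 0.231140) ; Y_{3,-3}(Ω₂) = (0.182067, -0.104583) ; Δ = (-0.004360, 0.058473)
  [-2]  conj(Y_{3,-2})(Ω₁) = (0.301677, -0.229329) ; Y_{3,-2}(Ω₂) = (-0.368442, 0.133490) ; Δ = (-0.080537, 0.124766)
  [-1]  conj(Y_{3,-1})(Ω₁) = (-0.046654, 0.015719) ; Y_{3,-1}(Ω₂) = (0.211811, -0.037188) ; Δ = (-0.009297, 0.005065)
  [+0]  conj(Y_{3,0})(Ω₁) = (-0.330184, -0.000000) ; Y_{3,0}(Ω₂) = (0.263131, 0.000000) ; Δ = (-0.086882, -0.000000)
  [+1]  conj(Y_{3,1})(Ω₁) = (0.046654, 0.015719) ; Y_{3,1}(Ω₂) = (-0.211811, -0.037188) ; Δ = (-0.009297, -0.005065)
  [+2]  conj(Y_{3,2})(Ω₁) = (0.301677, 0.229329) ; Y_{3,2}(Ω₂) = (-0.368442, -0.133490) ; Δ = (-0.080537, -0.124766)
  [+3]  conj(Y_{3,3})(Ω₁) = (0.156716, 0.231140) ; Y_{3,3}(Ω₂) = (-0.182067, -0.104583) ; Δ = (-0.004360, -0.058473)
Accumulated sum (-0.275270, 0.000000); after 4π/(2l+1) scaling, (-0.494163, 0.000000) ⇒ P_3 = -0.494163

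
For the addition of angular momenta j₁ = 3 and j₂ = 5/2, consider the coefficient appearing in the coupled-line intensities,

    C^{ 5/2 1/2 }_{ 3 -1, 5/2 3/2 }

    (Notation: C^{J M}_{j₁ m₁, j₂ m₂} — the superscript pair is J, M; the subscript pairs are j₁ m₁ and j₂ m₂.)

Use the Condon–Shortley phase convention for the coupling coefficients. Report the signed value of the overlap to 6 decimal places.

j₁+j₂−J=3  J+j₁−j₂=3  J−j₁+j₂=2  j₁+j₂+J+1=9
(j₁±m₁, j₂±m₂, J±M) = (2,4,4,1,3,2)
P² = 576/35
sum k=2..3:
  [2] +1/8 = 1/8
  [3] −1/12 = -1/12
S = 1/24
C² = P²·S² = 1/35 ; C = +0.169031

+0.169031  (= +√(1/35))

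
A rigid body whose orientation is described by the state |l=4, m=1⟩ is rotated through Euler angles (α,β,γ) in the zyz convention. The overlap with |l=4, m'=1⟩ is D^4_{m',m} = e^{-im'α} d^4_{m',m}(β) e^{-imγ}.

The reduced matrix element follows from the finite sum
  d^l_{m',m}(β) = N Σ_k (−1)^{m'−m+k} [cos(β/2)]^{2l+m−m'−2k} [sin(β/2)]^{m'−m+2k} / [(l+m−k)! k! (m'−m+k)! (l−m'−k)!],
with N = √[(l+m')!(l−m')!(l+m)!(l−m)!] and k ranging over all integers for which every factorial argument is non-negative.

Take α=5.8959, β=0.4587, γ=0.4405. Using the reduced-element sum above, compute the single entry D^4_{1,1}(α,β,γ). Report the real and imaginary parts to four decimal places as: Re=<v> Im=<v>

Split into d^4_{1,1}(β=0.4587) × two z-phases.
c=cos(0.458700/2)=0.973814, s=sin(0.458700/2)=0.227345; N=√[120·6·120·6]=720.000000
Admissible k: 0..3 (factorial args all ≥0)
  k=0: (−1)^0·720.0000/(720)·0.9738^8·0.2273^0 = +0.808741
  k=1: (−1)^1·720.0000/(48)·0.9738^6·0.2273^2 = -0.661177
  k=2: (−1)^2·720.0000/(24)·0.9738^4·0.2273^4 = +0.072072
  k=3: (−1)^3·720.0000/(72)·0.9738^2·0.2273^6 = -0.001309
d^4_{1,1}(0.4587) = +0.808741 -0.661177 +0.072072 -0.001309 = +0.218326
Phases: e^{-i·(1)·5.8959}=+0.925938+0.377676i, e^{-i·(1)·0.4405}=+0.904539-0.426392i ⇒ D=+0.218017-0.011613i

Re=0.2180 Im=-0.0116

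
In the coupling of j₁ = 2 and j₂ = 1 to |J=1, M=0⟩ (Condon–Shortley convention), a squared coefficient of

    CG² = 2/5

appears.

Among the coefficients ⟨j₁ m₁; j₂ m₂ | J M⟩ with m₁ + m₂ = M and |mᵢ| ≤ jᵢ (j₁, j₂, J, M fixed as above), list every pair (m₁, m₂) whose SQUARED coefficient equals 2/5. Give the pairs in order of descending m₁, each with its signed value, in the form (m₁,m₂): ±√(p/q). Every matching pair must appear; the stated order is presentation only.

Admissible pairs with m₁+m₂ = M = 0: (-1,1), (0,0), (1,-1)
  (m₁,m₂)=(1,-1): CG² = 3/10, CG = +√(3/10)
  (m₁,m₂)=(0,0): CG² = 2/5, CG = −√(2/5)   ← matches the target
  (m₁,m₂)=(-1,1): CG² = 3/10, CG = +√(3/10)
Pairs with CG² = 2/5: (0,0): −√(2/5)

(0,0): −√(2/5)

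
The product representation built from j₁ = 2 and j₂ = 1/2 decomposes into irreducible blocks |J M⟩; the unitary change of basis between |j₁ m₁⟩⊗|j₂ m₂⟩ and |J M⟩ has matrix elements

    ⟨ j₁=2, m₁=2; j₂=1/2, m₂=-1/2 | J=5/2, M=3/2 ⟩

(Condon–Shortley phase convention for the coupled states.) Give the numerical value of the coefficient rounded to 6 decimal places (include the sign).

+√(1/5) ≈ +0.447214

triangle: 0!*4!*1!/6! = 24/720
(j±m)!: 4!*0!*0!*1!*4!*1! = 576
prefactor² = (2J+1)*Δ*N² = 576/5
  k=0: +1/(0!*0!*0!*0!*4!*1!) = 1/24
Σ = 1/24  ⇒  CG² = 576/5*(1/24)² = 1/5
CG = +√(1/5) = +0.447214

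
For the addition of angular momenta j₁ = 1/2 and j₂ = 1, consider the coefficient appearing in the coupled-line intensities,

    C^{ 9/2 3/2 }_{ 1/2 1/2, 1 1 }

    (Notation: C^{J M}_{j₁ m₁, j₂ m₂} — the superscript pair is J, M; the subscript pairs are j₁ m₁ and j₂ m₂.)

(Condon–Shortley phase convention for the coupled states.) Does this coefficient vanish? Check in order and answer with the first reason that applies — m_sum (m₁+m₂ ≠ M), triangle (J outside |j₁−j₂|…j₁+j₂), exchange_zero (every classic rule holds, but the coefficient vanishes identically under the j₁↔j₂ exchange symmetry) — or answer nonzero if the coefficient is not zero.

m-sum: m₁+m₂ = 1/2+1 = 3/2, M = 3/2  ✓
triangle: need |j₁−j₂| ≤ J ≤ j₁+j₂, i.e. J ∈ [1/2, 3/2]; J = 9/2 is outside ✗ ⇒ coefficient is 0

triangle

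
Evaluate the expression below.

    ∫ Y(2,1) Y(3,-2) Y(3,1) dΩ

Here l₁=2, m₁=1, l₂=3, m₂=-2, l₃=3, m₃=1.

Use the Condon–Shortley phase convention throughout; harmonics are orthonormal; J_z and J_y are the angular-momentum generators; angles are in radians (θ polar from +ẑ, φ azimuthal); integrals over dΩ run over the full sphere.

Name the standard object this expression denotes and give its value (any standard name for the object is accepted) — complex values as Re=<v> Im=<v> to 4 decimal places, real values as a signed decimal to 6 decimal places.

This is a Gaunt coefficient — the integral of a triple product of spherical harmonics over the sphere.
Rules hold: Σm=0, L=8 even, 1≤3≤5.
N = 5·7·7 = 245
Δ = 2!·2!·4!/9! = 1/3780
Racah Σ t=0..2: t=0:+1/24 t=1:−1/4 t=2:+1/24 = -1/6
⇒ 3j(2 3 3; 0 0 0)² = 4/105, sgn +1
Racah Σ t=0..1: t=0:+1/12 t=1:−1/48 = 1/16
⇒ 3j(2 3 3; 1 -2 1)² = 1/28, sgn +1
4πI² = N·(3j₀)²·(3jₘ)² = 1/3
I = +1·√(0.333333/4π) = 0.16286750

Gaunt coefficient, +0.162868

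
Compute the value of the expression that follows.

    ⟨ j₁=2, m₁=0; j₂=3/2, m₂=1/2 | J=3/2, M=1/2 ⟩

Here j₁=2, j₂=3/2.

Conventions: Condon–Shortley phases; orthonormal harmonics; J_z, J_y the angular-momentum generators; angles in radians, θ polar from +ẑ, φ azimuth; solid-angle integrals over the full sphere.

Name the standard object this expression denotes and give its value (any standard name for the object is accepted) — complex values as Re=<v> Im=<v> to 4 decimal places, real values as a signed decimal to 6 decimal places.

Clebsch–Gordan coefficient, −√(1/5) ≈ -0.447214

This is a Clebsch–Gordan (vector-coupling) coefficient.
triangle: 2!×2!×1!/6! = 4/720
(j±m)!: 2!×2!×2!×1!×2!×1! = 16
prefactor² = (2J+1)×Δ×N² = 16/45
  k=1: −1/(1!×1!×1!×1!×1!×0!) = -1
  k=2: +1/(2!×0!×0!×0!×2!×1!) = 1/4
Σ = -3/4  ⇒  CG² = 16/45×(-3/4)² = 1/5
CG = −√(1/5) = -0.447214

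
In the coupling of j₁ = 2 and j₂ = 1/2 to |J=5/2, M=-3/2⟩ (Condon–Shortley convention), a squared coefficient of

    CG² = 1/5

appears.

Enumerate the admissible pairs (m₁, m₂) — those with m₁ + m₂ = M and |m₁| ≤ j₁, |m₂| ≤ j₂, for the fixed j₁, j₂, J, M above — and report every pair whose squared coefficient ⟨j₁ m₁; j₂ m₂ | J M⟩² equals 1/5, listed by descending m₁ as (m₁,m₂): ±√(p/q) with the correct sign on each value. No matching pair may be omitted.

(-2,1/2): +√(1/5)

Admissible pairs with m₁+m₂ = M = -3/2: (-2,1/2), (-1,-1/2)
  (m₁,m₂)=(-1,-1/2): CG² = 4/5, CG = +√(4/5)
  (m₁,m₂)=(-2,1/2): CG² = 1/5, CG = +√(1/5)   ← matches the target
Pairs with CG² = 1/5: (-2,1/2): +√(1/5)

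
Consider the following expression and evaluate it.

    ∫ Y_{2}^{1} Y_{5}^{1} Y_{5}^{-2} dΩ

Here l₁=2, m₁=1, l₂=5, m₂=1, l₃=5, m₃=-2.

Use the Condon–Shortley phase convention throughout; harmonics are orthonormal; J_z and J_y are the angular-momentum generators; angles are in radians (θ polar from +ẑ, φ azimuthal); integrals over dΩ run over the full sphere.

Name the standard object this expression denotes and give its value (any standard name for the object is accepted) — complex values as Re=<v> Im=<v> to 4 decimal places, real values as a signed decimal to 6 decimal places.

Gaunt coefficient, +0.104819

This is a Gaunt coefficient — the integral of a triple product of spherical harmonics over the sphere.
Rules hold: Σm=0, L=12 even, 3≤5≤7.
N = 5·11·11 = 605
Δ = 2!·2!·8!/13! = 1/38610
Racah Σ t=0..2: t=0:+1/2880 t=1:−1/576 t=2:+1/2880 = -1/960
⇒ 3j(2 5 5; 0 0 0)² = 10/429, sgn +1
Racah Σ t=0..1: t=0:+1/2880 t=1:−1/1440 = -1/2880
⇒ 3j(2 5 5; 1 1 -2)² = 7/715, sgn +1
4πI² = N·(3j₀)²·(3jₘ)² = 70/507
I = +1·√(0.138067/4π) = 0.10481902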